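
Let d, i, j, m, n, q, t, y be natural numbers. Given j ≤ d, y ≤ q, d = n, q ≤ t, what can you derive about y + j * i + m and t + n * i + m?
y + j * i + m ≤ t + n * i + m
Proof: From y ≤ q and q ≤ t, y ≤ t. d = n and j ≤ d, hence j ≤ n. Then j * i ≤ n * i. Since y ≤ t, y + j * i ≤ t + n * i. Then y + j * i + m ≤ t + n * i + m.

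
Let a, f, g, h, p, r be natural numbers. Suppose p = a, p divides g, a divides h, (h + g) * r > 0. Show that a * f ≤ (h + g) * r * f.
p = a and p divides g, hence a divides g. a divides h, so a divides h + g. Then a divides (h + g) * r. Since (h + g) * r > 0, a ≤ (h + g) * r. By multiplying by a non-negative, a * f ≤ (h + g) * r * f.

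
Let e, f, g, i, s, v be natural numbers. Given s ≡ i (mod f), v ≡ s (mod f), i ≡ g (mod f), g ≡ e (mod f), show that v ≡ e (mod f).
v ≡ s (mod f) and s ≡ i (mod f), therefore v ≡ i (mod f). Since i ≡ g (mod f), v ≡ g (mod f). Since g ≡ e (mod f), v ≡ e (mod f).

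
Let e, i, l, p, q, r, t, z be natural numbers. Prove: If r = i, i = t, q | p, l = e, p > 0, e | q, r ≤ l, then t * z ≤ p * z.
From r = i and i = t, r = t. l = e and r ≤ l, hence r ≤ e. Because r = t, t ≤ e. Because e | q and q | p, e | p. p > 0, so e ≤ p. Since t ≤ e, t ≤ p. Then t * z ≤ p * z.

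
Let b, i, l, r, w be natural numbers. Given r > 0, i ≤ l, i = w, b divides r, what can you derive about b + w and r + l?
b + w ≤ r + l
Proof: b divides r and r > 0, so b ≤ r. i = w and i ≤ l, therefore w ≤ l. Because b ≤ r, b + w ≤ r + l.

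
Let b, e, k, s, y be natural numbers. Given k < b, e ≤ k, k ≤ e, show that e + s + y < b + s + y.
k ≤ e and e ≤ k, thus k = e. Because k < b, e < b. Then e + s < b + s. Then e + s + y < b + s + y.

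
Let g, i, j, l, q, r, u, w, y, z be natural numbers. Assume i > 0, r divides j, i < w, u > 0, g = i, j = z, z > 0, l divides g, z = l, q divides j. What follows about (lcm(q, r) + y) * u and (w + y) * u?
(lcm(q, r) + y) * u < (w + y) * u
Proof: q divides j and r divides j, therefore lcm(q, r) divides j. j = z, so lcm(q, r) divides z. z > 0, so lcm(q, r) ≤ z. z = l, so lcm(q, r) ≤ l. From g = i and l divides g, l divides i. i > 0, so l ≤ i. From lcm(q, r) ≤ l, lcm(q, r) ≤ i. i < w, so lcm(q, r) < w. Then lcm(q, r) + y < w + y. Using u > 0 and multiplying by a positive, (lcm(q, r) + y) * u < (w + y) * u.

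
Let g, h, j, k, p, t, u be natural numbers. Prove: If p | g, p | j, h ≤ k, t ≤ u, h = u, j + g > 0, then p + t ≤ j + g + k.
Since p | j and p | g, p | j + g. Since j + g > 0, p ≤ j + g. Because h = u and h ≤ k, u ≤ k. t ≤ u, so t ≤ k. Since p ≤ j + g, p + t ≤ j + g + k.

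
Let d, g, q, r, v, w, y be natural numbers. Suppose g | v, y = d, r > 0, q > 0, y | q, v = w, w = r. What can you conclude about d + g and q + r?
d + g ≤ q + r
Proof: Since y = d and y | q, d | q. Because q > 0, d ≤ q. v = w and w = r, hence v = r. g | v, so g | r. r > 0, so g ≤ r. d ≤ q, so d + g ≤ q + r.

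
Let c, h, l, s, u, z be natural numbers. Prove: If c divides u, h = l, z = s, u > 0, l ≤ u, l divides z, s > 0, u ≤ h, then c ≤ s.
From c divides u and u > 0, c ≤ u. From h = l and u ≤ h, u ≤ l. Since l ≤ u, l = u. z = s and l divides z, thus l divides s. From s > 0, l ≤ s. l = u, so u ≤ s. Since c ≤ u, c ≤ s.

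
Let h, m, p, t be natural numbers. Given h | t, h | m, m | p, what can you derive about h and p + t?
h | p + t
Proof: From h | m and m | p, h | p. Since h | t, h | p + t.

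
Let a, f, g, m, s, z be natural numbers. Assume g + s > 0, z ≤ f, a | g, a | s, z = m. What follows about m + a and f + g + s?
m + a ≤ f + g + s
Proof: Since z = m and z ≤ f, m ≤ f. Since a | g and a | s, a | g + s. Because g + s > 0, a ≤ g + s. Since m ≤ f, m + a ≤ f + g + s.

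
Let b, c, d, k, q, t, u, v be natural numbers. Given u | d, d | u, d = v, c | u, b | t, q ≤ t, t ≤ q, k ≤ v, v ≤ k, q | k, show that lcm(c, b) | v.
From u | d and d | u, u = d. d = v, so u = v. c | u, so c | v. Since q ≤ t and t ≤ q, q = t. k ≤ v and v ≤ k, thus k = v. q | k, so q | v. q = t, so t | v. Since b | t, b | v. Because c | v, lcm(c, b) | v.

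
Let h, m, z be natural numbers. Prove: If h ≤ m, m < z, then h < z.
From h ≤ m and m < z, by transitivity, h < z.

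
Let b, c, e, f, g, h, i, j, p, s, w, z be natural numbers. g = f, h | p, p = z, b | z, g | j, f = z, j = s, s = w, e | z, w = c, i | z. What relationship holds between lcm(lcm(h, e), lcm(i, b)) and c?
lcm(lcm(h, e), lcm(i, b)) | c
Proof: p = z and h | p, hence h | z. Because e | z, lcm(h, e) | z. i | z and b | z, thus lcm(i, b) | z. Because lcm(h, e) | z, lcm(lcm(h, e), lcm(i, b)) | z. Since j = s and s = w, j = w. g = f and g | j, so f | j. j = w, so f | w. Since f = z, z | w. From lcm(lcm(h, e), lcm(i, b)) | z, lcm(lcm(h, e), lcm(i, b)) | w. w = c, so lcm(lcm(h, e), lcm(i, b)) | c.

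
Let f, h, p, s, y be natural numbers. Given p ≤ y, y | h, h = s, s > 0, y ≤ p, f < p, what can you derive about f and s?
f < s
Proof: y ≤ p and p ≤ y, thus y = p. h = s and y | h, hence y | s. y = p, so p | s. Because s > 0, p ≤ s. f < p, so f < s.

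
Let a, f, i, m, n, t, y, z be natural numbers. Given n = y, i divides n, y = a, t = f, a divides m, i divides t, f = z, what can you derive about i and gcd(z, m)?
i divides gcd(z, m)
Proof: Since t = f and f = z, t = z. i divides t, so i divides z. Because n = y and y = a, n = a. Since i divides n, i divides a. Since a divides m, i divides m. i divides z, so i divides gcd(z, m).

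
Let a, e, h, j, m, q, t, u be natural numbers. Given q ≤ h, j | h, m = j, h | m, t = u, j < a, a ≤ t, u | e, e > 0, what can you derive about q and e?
q < e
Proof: From m = j and h | m, h | j. Since j | h, j = h. Since j < a and a ≤ t, j < t. t = u, so j < u. j = h, so h < u. u | e and e > 0, so u ≤ e. h < u, so h < e. Since q ≤ h, q < e.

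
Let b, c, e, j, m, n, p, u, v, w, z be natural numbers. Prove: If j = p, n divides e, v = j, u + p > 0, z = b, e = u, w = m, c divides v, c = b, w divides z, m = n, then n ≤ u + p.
From e = u and n divides e, n divides u. w = m and m = n, so w = n. w divides z, so n divides z. z = b, so n divides b. Since v = j and c divides v, c divides j. Since c = b, b divides j. j = p, so b divides p. n divides b, so n divides p. Since n divides u, n divides u + p. u + p > 0, so n ≤ u + p.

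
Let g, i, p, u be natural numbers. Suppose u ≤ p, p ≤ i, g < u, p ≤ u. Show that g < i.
Because p ≤ u and u ≤ p, p = u. p ≤ i, so u ≤ i. g < u, so g < i.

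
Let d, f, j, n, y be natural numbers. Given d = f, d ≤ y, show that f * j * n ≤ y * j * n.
d = f and d ≤ y, so f ≤ y. Then f * j ≤ y * j. Then f * j * n ≤ y * j * n.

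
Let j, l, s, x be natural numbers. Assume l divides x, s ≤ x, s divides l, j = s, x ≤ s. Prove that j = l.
Since x ≤ s and s ≤ x, x = s. l divides x, so l divides s. Since s divides l, s = l. Since j = s, j = l.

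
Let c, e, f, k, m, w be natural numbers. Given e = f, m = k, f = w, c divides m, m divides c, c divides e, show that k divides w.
c divides m and m divides c, therefore c = m. Since m = k, c = k. e = f and c divides e, thus c divides f. Since f = w, c divides w. Since c = k, k divides w.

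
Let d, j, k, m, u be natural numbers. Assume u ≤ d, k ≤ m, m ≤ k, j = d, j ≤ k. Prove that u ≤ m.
k ≤ m and m ≤ k, thus k = m. j = d and j ≤ k, thus d ≤ k. k = m, so d ≤ m. u ≤ d, so u ≤ m.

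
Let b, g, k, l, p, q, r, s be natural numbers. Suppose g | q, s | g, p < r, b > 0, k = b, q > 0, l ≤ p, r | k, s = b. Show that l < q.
l ≤ p and p < r, therefore l < r. k = b and r | k, therefore r | b. From b > 0, r ≤ b. Since l < r, l < b. s | g and g | q, hence s | q. s = b, so b | q. Since q > 0, b ≤ q. Because l < b, l < q.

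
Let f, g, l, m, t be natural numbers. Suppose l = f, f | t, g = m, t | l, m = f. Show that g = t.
Because g = m and m = f, g = f. l = f and t | l, therefore t | f. f | t, so f = t. g = f, so g = t.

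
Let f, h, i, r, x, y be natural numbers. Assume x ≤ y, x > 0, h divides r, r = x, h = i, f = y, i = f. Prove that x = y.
h = i and i = f, therefore h = f. Since r = x and h divides r, h divides x. Since h = f, f divides x. x > 0, so f ≤ x. Since f = y, y ≤ x. x ≤ y, so x = y.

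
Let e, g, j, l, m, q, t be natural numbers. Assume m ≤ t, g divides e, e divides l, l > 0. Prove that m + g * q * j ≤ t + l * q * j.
g divides e and e divides l, hence g divides l. Since l > 0, g ≤ l. By multiplying by a non-negative, g * q ≤ l * q. By multiplying by a non-negative, g * q * j ≤ l * q * j. Since m ≤ t, m + g * q * j ≤ t + l * q * j.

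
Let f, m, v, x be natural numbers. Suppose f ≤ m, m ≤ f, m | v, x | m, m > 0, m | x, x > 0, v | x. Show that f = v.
f ≤ m and m ≤ f, thus f = m. Since x | m and m > 0, x ≤ m. From m | x and x > 0, m ≤ x. Since x ≤ m, x = m. Since v | x, v | m. m | v, so m = v. Since f = m, f = v.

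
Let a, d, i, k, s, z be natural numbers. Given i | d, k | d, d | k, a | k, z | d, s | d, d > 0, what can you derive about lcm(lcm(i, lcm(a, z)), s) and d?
lcm(lcm(i, lcm(a, z)), s) ≤ d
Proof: Since k | d and d | k, k = d. Since a | k, a | d. z | d, so lcm(a, z) | d. Since i | d, lcm(i, lcm(a, z)) | d. s | d, so lcm(lcm(i, lcm(a, z)), s) | d. d > 0, so lcm(lcm(i, lcm(a, z)), s) ≤ d.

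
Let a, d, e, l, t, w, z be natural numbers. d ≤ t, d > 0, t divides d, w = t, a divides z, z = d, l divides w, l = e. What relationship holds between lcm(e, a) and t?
lcm(e, a) divides t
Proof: Since w = t and l divides w, l divides t. Since l = e, e divides t. t divides d and d > 0, thus t ≤ d. d ≤ t, so d = t. z = d and a divides z, hence a divides d. d = t, so a divides t. e divides t, so lcm(e, a) divides t.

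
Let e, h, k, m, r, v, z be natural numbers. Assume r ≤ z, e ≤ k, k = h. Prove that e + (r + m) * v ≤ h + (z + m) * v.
k = h and e ≤ k, so e ≤ h. From r ≤ z, r + m ≤ z + m. By multiplying by a non-negative, (r + m) * v ≤ (z + m) * v. Since e ≤ h, e + (r + m) * v ≤ h + (z + m) * v.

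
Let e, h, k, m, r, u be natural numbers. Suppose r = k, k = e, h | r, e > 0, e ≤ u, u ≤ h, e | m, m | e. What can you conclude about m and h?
m = h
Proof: Because r = k and k = e, r = e. Since h | r, h | e. e > 0, so h ≤ e. Since e ≤ u and u ≤ h, e ≤ h. h ≤ e, so h = e. Since e | m and m | e, e = m. h = e, so h = m. Then m = h.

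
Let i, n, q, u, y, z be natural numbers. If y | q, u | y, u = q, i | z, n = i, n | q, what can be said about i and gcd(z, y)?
i | gcd(z, y)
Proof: u = q and u | y, therefore q | y. Since y | q, q = y. From n = i and n | q, i | q. Since q = y, i | y. i | z, so i | gcd(z, y).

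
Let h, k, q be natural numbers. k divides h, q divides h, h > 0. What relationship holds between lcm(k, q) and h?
lcm(k, q) ≤ h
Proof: k divides h and q divides h, thus lcm(k, q) divides h. Since h > 0, lcm(k, q) ≤ h.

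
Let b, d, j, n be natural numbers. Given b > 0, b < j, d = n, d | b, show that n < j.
d | b and b > 0, thus d ≤ b. Since d = n, n ≤ b. Since b < j, n < j.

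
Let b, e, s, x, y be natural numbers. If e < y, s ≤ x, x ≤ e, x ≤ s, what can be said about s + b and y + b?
s + b < y + b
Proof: x ≤ s and s ≤ x, hence x = s. From x ≤ e, s ≤ e. Because e < y, s < y. Then s + b < y + b.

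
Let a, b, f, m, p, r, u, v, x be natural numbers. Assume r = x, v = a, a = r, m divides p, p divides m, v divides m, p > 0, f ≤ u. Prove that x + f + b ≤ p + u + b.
v = a and a = r, thus v = r. m divides p and p divides m, thus m = p. v divides m, so v divides p. v = r, so r divides p. Since p > 0, r ≤ p. r = x, so x ≤ p. f ≤ u, so x + f ≤ p + u. Then x + f + b ≤ p + u + b.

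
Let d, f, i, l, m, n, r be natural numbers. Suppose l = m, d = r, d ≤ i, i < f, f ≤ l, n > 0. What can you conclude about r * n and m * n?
r * n < m * n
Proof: d = r and d ≤ i, therefore r ≤ i. From i < f, r < f. Because f ≤ l, r < l. l = m, so r < m. Since n > 0, r * n < m * n.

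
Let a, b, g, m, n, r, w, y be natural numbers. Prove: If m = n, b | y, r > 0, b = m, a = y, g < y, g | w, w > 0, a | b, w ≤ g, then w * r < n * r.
Since a = y and a | b, y | b. b | y, so y = b. From b = m and m = n, b = n. Since y = b, y = n. Because g | w and w > 0, g ≤ w. Since w ≤ g, g = w. Since g < y, w < y. y = n, so w < n. From r > 0, w * r < n * r.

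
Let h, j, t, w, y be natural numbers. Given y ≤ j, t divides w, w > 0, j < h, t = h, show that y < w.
t = h and t divides w, therefore h divides w. w > 0, so h ≤ w. j < h, so j < w. y ≤ j, so y < w.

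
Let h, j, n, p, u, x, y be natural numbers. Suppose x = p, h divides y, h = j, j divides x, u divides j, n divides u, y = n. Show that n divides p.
Because y = n and h divides y, h divides n. h = j, so j divides n. n divides u and u divides j, hence n divides j. j divides n, so j = n. x = p and j divides x, hence j divides p. Because j = n, n divides p.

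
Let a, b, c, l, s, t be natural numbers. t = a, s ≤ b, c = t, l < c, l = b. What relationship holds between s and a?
s < a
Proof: c = t and t = a, so c = a. l = b and l < c, so b < c. Since s ≤ b, s < c. Since c = a, s < a.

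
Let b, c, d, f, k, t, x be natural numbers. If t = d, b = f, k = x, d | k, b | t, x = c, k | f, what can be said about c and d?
c = d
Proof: Since b = f and b | t, f | t. k | f, so k | t. t = d, so k | d. Because d | k, d = k. Since k = x, d = x. Since x = c, d = c. Then c = d.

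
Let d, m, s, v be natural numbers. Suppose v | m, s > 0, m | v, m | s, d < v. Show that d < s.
m | v and v | m, hence m = v. m | s, so v | s. Since s > 0, v ≤ s. Since d < v, d < s.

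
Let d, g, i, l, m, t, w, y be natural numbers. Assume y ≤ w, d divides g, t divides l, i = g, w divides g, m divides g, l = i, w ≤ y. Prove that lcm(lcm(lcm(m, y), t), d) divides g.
w ≤ y and y ≤ w, so w = y. Because w divides g, y divides g. m divides g, so lcm(m, y) divides g. l = i and i = g, hence l = g. Since t divides l, t divides g. lcm(m, y) divides g, so lcm(lcm(m, y), t) divides g. d divides g, so lcm(lcm(lcm(m, y), t), d) divides g.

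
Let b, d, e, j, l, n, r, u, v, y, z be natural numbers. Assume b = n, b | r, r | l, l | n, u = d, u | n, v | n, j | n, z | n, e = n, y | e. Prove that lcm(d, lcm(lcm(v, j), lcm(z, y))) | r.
From b = n and b | r, n | r. r | l and l | n, therefore r | n. Since n | r, n = r. u = d and u | n, hence d | n. Since v | n and j | n, lcm(v, j) | n. e = n and y | e, thus y | n. z | n, so lcm(z, y) | n. lcm(v, j) | n, so lcm(lcm(v, j), lcm(z, y)) | n. From d | n, lcm(d, lcm(lcm(v, j), lcm(z, y))) | n. Since n = r, lcm(d, lcm(lcm(v, j), lcm(z, y))) | r.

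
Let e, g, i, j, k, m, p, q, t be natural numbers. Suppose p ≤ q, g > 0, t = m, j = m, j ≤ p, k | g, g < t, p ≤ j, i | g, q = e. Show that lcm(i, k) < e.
From i | g and k | g, lcm(i, k) | g. g > 0, so lcm(i, k) ≤ g. Since g < t, lcm(i, k) < t. Since t = m, lcm(i, k) < m. Because p ≤ j and j ≤ p, p = j. j = m, so p = m. q = e and p ≤ q, hence p ≤ e. Since p = m, m ≤ e. Since lcm(i, k) < m, lcm(i, k) < e.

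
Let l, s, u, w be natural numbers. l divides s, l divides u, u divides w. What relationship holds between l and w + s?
l divides w + s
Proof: l divides u and u divides w, so l divides w. Since l divides s, l divides w + s.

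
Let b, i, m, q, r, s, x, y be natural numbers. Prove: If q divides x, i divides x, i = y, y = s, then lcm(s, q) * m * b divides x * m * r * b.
i = y and y = s, therefore i = s. Since i divides x, s divides x. q divides x, so lcm(s, q) divides x. Then lcm(s, q) * m divides x * m. Then lcm(s, q) * m divides x * m * r. Then lcm(s, q) * m * b divides x * m * r * b.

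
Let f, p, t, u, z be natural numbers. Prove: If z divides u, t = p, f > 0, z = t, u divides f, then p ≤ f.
z = t and t = p, thus z = p. z divides u and u divides f, thus z divides f. Since f > 0, z ≤ f. z = p, so p ≤ f.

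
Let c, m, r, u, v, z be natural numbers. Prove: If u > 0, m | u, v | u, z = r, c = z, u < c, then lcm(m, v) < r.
m | u and v | u, hence lcm(m, v) | u. u > 0, so lcm(m, v) ≤ u. c = z and z = r, thus c = r. Since u < c, u < r. Since lcm(m, v) ≤ u, lcm(m, v) < r.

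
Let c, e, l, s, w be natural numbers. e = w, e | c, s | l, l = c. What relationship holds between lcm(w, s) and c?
lcm(w, s) | c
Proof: e = w and e | c, therefore w | c. Since l = c and s | l, s | c. w | c, so lcm(w, s) | c.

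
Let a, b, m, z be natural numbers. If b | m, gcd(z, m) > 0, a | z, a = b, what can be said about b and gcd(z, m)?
b ≤ gcd(z, m)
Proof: a = b and a | z, therefore b | z. From b | m, b | gcd(z, m). From gcd(z, m) > 0, b ≤ gcd(z, m).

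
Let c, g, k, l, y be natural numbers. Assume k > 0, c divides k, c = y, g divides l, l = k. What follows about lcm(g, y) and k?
lcm(g, y) ≤ k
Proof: Since l = k and g divides l, g divides k. Since c = y and c divides k, y divides k. Since g divides k, lcm(g, y) divides k. k > 0, so lcm(g, y) ≤ k.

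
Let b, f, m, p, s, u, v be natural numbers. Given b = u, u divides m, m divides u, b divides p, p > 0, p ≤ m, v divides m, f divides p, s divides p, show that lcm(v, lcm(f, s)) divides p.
u divides m and m divides u, hence u = m. b = u, so b = m. b divides p and p > 0, so b ≤ p. b = m, so m ≤ p. Since p ≤ m, m = p. v divides m, so v divides p. Because f divides p and s divides p, lcm(f, s) divides p. v divides p, so lcm(v, lcm(f, s)) divides p.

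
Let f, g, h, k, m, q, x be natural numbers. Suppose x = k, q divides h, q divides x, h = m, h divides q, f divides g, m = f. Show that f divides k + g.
q divides h and h divides q, thus q = h. h = m, so q = m. Since m = f, q = f. x = k and q divides x, hence q divides k. Since q = f, f divides k. Since f divides g, f divides k + g.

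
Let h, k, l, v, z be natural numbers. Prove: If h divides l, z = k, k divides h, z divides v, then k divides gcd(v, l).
Since z = k and z divides v, k divides v. Since k divides h and h divides l, k divides l. k divides v, so k divides gcd(v, l).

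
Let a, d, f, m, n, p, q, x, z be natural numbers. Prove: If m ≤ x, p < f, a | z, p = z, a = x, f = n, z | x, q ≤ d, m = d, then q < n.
m = d and m ≤ x, therefore d ≤ x. Since a = x and a | z, x | z. Since z | x, z = x. Since p = z, p = x. p < f, so x < f. Since d ≤ x, d < f. Because q ≤ d, q < f. Since f = n, q < n.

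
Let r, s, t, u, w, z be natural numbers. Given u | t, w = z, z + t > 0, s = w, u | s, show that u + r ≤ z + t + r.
From s = w and u | s, u | w. Since w = z, u | z. Since u | t, u | z + t. Because z + t > 0, u ≤ z + t. Then u + r ≤ z + t + r.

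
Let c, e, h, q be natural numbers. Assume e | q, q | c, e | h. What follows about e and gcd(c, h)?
e | gcd(c, h)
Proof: e | q and q | c, so e | c. e | h, so e | gcd(c, h).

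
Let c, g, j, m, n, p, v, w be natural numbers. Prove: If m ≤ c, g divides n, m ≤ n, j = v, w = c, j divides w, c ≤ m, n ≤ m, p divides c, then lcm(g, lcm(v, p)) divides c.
n ≤ m and m ≤ n, so n = m. m ≤ c and c ≤ m, hence m = c. Since n = m, n = c. g divides n, so g divides c. j = v and j divides w, hence v divides w. Since w = c, v divides c. Since p divides c, lcm(v, p) divides c. Since g divides c, lcm(g, lcm(v, p)) divides c.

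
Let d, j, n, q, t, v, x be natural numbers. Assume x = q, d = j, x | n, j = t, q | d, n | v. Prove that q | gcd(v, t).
From x = q and x | n, q | n. From n | v, q | v. d = j and j = t, thus d = t. q | d, so q | t. q | v, so q | gcd(v, t).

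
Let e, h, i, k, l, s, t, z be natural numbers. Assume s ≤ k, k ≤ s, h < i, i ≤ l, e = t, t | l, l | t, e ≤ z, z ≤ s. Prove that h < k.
Since s ≤ k and k ≤ s, s = k. h < i and i ≤ l, hence h < l. Because t | l and l | t, t = l. From e = t, e = l. e ≤ z and z ≤ s, hence e ≤ s. Since e = l, l ≤ s. Since h < l, h < s. Since s = k, h < k.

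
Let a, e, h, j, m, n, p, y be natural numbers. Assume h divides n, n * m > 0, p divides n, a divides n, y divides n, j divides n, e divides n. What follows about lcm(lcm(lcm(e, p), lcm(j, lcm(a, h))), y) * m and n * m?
lcm(lcm(lcm(e, p), lcm(j, lcm(a, h))), y) * m ≤ n * m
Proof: e divides n and p divides n, so lcm(e, p) divides n. a divides n and h divides n, therefore lcm(a, h) divides n. Since j divides n, lcm(j, lcm(a, h)) divides n. Since lcm(e, p) divides n, lcm(lcm(e, p), lcm(j, lcm(a, h))) divides n. Since y divides n, lcm(lcm(lcm(e, p), lcm(j, lcm(a, h))), y) divides n. Then lcm(lcm(lcm(e, p), lcm(j, lcm(a, h))), y) * m divides n * m. Since n * m > 0, lcm(lcm(lcm(e, p), lcm(j, lcm(a, h))), y) * m ≤ n * m.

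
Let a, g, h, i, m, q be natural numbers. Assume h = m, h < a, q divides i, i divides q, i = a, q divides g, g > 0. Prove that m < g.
h = m and h < a, so m < a. Since q divides i and i divides q, q = i. Since i = a, q = a. q divides g and g > 0, hence q ≤ g. Since q = a, a ≤ g. m < a, so m < g.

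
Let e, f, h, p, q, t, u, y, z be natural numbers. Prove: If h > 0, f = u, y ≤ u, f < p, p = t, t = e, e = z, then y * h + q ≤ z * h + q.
From p = t and t = e, p = e. f = u and f < p, so u < p. Since p = e, u < e. Since e = z, u < z. y ≤ u, so y < z. h > 0, so y * h < z * h. Then y * h + q < z * h + q. Then y * h + q ≤ z * h + q.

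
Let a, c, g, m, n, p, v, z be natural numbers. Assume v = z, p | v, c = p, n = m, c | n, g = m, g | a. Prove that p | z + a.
v = z and p | v, thus p | z. Because n = m and c | n, c | m. Because g = m and g | a, m | a. c | m, so c | a. c = p, so p | a. Since p | z, p | z + a.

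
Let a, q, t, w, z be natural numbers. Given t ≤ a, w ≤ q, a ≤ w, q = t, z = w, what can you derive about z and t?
z = t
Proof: Since q = t and w ≤ q, w ≤ t. t ≤ a and a ≤ w, hence t ≤ w. w ≤ t, so w = t. Since z = w, z = t.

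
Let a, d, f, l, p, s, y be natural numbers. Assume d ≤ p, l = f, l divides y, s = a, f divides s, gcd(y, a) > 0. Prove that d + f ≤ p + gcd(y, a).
Since l = f and l divides y, f divides y. Since s = a and f divides s, f divides a. f divides y, so f divides gcd(y, a). gcd(y, a) > 0, so f ≤ gcd(y, a). d ≤ p, so d + f ≤ p + gcd(y, a).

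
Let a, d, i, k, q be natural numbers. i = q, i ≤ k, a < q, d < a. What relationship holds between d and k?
d < k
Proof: Since d < a and a < q, d < q. i = q and i ≤ k, thus q ≤ k. From d < q, d < k.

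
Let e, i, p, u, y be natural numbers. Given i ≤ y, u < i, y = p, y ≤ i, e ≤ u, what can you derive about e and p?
e < p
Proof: Since i ≤ y and y ≤ i, i = y. y = p, so i = p. From e ≤ u and u < i, e < i. Because i = p, e < p.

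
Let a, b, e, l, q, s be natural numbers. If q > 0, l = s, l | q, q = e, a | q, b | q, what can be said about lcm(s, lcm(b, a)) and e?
lcm(s, lcm(b, a)) ≤ e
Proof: l = s and l | q, so s | q. b | q and a | q, so lcm(b, a) | q. s | q, so lcm(s, lcm(b, a)) | q. q > 0, so lcm(s, lcm(b, a)) ≤ q. q = e, so lcm(s, lcm(b, a)) ≤ e.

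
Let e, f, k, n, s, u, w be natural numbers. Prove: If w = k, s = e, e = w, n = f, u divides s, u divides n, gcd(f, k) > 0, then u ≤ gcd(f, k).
Because n = f and u divides n, u divides f. Because s = e and e = w, s = w. w = k, so s = k. From u divides s, u divides k. Because u divides f, u divides gcd(f, k). Since gcd(f, k) > 0, u ≤ gcd(f, k).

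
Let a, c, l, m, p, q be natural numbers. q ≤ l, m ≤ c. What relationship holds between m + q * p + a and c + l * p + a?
m + q * p + a ≤ c + l * p + a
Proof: Because q ≤ l, by multiplying by a non-negative, q * p ≤ l * p. Then q * p + a ≤ l * p + a. m ≤ c, so m + q * p + a ≤ c + l * p + a.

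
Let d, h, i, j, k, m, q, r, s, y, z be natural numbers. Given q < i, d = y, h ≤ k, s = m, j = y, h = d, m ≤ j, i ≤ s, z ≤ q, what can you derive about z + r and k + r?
z + r < k + r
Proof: s = m and i ≤ s, therefore i ≤ m. q < i, so q < m. Because z ≤ q, z < m. Because j = y and m ≤ j, m ≤ y. h = d and d = y, hence h = y. h ≤ k, so y ≤ k. m ≤ y, so m ≤ k. Since z < m, z < k. Then z + r < k + r.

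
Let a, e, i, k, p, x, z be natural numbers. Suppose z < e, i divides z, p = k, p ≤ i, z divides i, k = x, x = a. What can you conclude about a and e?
a < e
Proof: k = x and x = a, hence k = a. From p = k and p ≤ i, k ≤ i. z divides i and i divides z, hence z = i. Since z < e, i < e. k ≤ i, so k < e. Because k = a, a < e.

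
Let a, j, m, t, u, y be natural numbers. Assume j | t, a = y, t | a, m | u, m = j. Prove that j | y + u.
Because a = y and t | a, t | y. Because j | t, j | y. From m = j and m | u, j | u. j | y, so j | y + u.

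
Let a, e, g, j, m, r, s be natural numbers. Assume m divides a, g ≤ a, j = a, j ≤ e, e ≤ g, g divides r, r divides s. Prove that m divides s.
j = a and j ≤ e, so a ≤ e. Because e ≤ g, a ≤ g. Because g ≤ a, g = a. g divides r and r divides s, thus g divides s. g = a, so a divides s. m divides a, so m divides s.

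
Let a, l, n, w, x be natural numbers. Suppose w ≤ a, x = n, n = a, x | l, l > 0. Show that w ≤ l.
Because x = n and n = a, x = a. Since x | l, a | l. l > 0, so a ≤ l. w ≤ a, so w ≤ l.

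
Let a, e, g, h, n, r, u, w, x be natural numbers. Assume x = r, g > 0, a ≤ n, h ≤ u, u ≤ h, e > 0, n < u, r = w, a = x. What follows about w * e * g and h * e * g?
w * e * g < h * e * g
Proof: u ≤ h and h ≤ u, therefore u = h. a = x and x = r, thus a = r. r = w, so a = w. Because a ≤ n and n < u, a < u. Since a = w, w < u. u = h, so w < h. e > 0, so w * e < h * e. g > 0, so w * e * g < h * e * g.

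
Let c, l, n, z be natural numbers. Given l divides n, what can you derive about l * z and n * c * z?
l * z divides n * c * z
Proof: l divides n, so l divides n * c. Then l * z divides n * c * z.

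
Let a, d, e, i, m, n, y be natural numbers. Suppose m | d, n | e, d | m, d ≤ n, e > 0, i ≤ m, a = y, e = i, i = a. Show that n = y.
n | e and e > 0, therefore n ≤ e. Since e = i, n ≤ i. d | m and m | d, hence d = m. Since d ≤ n, m ≤ n. i ≤ m, so i ≤ n. Since n ≤ i, n = i. i = a, so n = a. Since a = y, n = y.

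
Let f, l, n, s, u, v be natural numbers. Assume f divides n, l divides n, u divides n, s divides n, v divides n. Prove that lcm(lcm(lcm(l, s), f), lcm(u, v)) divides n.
Since l divides n and s divides n, lcm(l, s) divides n. f divides n, so lcm(lcm(l, s), f) divides n. u divides n and v divides n, therefore lcm(u, v) divides n. Since lcm(lcm(l, s), f) divides n, lcm(lcm(lcm(l, s), f), lcm(u, v)) divides n.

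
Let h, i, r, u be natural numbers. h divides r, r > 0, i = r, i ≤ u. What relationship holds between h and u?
h ≤ u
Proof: Since h divides r and r > 0, h ≤ r. From i = r and i ≤ u, r ≤ u. h ≤ r, so h ≤ u.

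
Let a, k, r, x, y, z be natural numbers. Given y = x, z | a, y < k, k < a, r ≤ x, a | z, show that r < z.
Since a | z and z | a, a = z. y < k and k < a, thus y < a. y = x, so x < a. Since a = z, x < z. r ≤ x, so r < z.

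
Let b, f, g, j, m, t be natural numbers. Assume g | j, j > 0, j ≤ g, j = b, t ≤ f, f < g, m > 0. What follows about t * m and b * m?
t * m < b * m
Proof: From g | j and j > 0, g ≤ j. j ≤ g, so g = j. j = b, so g = b. t ≤ f and f < g, therefore t < g. g = b, so t < b. m > 0, so t * m < b * m.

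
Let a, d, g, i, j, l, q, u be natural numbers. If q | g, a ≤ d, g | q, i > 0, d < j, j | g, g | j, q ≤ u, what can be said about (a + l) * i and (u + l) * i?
(a + l) * i < (u + l) * i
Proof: j | g and g | j, so j = g. g | q and q | g, so g = q. j = g, so j = q. a ≤ d and d < j, hence a < j. Since j = q, a < q. q ≤ u, so a < u. Then a + l < u + l. i > 0, so (a + l) * i < (u + l) * i.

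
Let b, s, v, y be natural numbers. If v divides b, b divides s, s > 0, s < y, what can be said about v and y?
v < y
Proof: v divides b and b divides s, therefore v divides s. s > 0, so v ≤ s. Because s < y, v < y.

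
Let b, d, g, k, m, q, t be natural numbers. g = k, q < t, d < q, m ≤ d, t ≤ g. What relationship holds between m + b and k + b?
m + b < k + b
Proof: d < q and q < t, hence d < t. From g = k and t ≤ g, t ≤ k. d < t, so d < k. m ≤ d, so m < k. Then m + b < k + b.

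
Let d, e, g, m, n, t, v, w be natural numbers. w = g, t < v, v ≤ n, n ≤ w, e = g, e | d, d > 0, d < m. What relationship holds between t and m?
t < m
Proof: t < v and v ≤ n, therefore t < n. Since n ≤ w, t < w. w = g, so t < g. e | d and d > 0, therefore e ≤ d. Since d < m, e < m. e = g, so g < m. t < g, so t < m.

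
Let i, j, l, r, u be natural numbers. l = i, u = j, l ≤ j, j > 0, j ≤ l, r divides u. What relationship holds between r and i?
r ≤ i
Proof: j ≤ l and l ≤ j, hence j = l. u = j and r divides u, thus r divides j. j > 0, so r ≤ j. Since j = l, r ≤ l. l = i, so r ≤ i.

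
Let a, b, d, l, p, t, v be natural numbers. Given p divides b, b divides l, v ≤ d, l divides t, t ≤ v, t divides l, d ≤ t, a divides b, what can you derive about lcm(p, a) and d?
lcm(p, a) divides d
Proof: p divides b and a divides b, therefore lcm(p, a) divides b. l divides t and t divides l, therefore l = t. Since t ≤ v and v ≤ d, t ≤ d. d ≤ t, so t = d. l = t, so l = d. b divides l, so b divides d. From lcm(p, a) divides b, lcm(p, a) divides d.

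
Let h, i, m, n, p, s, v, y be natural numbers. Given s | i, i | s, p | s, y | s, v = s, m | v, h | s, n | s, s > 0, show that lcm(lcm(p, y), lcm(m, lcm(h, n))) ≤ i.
s | i and i | s, therefore s = i. Because p | s and y | s, lcm(p, y) | s. From v = s and m | v, m | s. Because h | s and n | s, lcm(h, n) | s. m | s, so lcm(m, lcm(h, n)) | s. Since lcm(p, y) | s, lcm(lcm(p, y), lcm(m, lcm(h, n))) | s. Because s > 0, lcm(lcm(p, y), lcm(m, lcm(h, n))) ≤ s. Since s = i, lcm(lcm(p, y), lcm(m, lcm(h, n))) ≤ i.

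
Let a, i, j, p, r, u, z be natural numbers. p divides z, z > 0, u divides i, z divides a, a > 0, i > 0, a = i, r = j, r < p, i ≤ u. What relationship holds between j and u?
j < u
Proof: Because u divides i and i > 0, u ≤ i. i ≤ u, so i = u. Since a = i, a = u. r = j and r < p, hence j < p. p divides z and z > 0, so p ≤ z. j < p, so j < z. z divides a and a > 0, so z ≤ a. Since j < z, j < a. a = u, so j < u.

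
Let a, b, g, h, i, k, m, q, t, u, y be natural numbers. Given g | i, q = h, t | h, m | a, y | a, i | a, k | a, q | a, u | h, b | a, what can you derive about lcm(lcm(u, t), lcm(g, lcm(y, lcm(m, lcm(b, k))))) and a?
lcm(lcm(u, t), lcm(g, lcm(y, lcm(m, lcm(b, k))))) | a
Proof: u | h and t | h, so lcm(u, t) | h. q = h and q | a, therefore h | a. lcm(u, t) | h, so lcm(u, t) | a. g | i and i | a, therefore g | a. From b | a and k | a, lcm(b, k) | a. From m | a, lcm(m, lcm(b, k)) | a. y | a, so lcm(y, lcm(m, lcm(b, k))) | a. Because g | a, lcm(g, lcm(y, lcm(m, lcm(b, k)))) | a. Since lcm(u, t) | a, lcm(lcm(u, t), lcm(g, lcm(y, lcm(m, lcm(b, k))))) | a.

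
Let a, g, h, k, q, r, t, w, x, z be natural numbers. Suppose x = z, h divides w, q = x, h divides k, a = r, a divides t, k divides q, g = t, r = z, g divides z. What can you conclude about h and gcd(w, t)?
h divides gcd(w, t)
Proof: a = r and a divides t, hence r divides t. r = z, so z divides t. g = t and g divides z, hence t divides z. Since z divides t, z = t. q = x and k divides q, hence k divides x. x = z, so k divides z. Since h divides k, h divides z. z = t, so h divides t. h divides w, so h divides gcd(w, t).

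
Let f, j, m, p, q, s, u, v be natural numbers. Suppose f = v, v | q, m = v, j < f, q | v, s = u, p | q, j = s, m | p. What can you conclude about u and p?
u < p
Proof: From m = v and m | p, v | p. Since q | v and v | q, q = v. Since p | q, p | v. v | p, so v = p. Because f = v and j < f, j < v. Since j = s, s < v. s = u, so u < v. From v = p, u < p.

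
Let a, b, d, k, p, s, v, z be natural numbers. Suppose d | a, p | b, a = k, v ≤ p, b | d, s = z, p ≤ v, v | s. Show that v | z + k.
s = z and v | s, therefore v | z. p ≤ v and v ≤ p, hence p = v. p | b and b | d, thus p | d. d | a, so p | a. p = v, so v | a. a = k, so v | k. Since v | z, v | z + k.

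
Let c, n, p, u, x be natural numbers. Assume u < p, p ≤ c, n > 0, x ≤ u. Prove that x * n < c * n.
From x ≤ u and u < p, x < p. p ≤ c, so x < c. Since n > 0, x * n < c * n.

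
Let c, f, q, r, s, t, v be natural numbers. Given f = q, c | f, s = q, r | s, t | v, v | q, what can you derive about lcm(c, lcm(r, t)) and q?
lcm(c, lcm(r, t)) | q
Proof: Since f = q and c | f, c | q. s = q and r | s, so r | q. t | v and v | q, so t | q. Since r | q, lcm(r, t) | q. c | q, so lcm(c, lcm(r, t)) | q.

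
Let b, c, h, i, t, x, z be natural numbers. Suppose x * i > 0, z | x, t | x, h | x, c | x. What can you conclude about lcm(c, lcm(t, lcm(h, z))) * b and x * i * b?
lcm(c, lcm(t, lcm(h, z))) * b ≤ x * i * b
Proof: h | x and z | x, therefore lcm(h, z) | x. Since t | x, lcm(t, lcm(h, z)) | x. Since c | x, lcm(c, lcm(t, lcm(h, z))) | x. Then lcm(c, lcm(t, lcm(h, z))) | x * i. From x * i > 0, lcm(c, lcm(t, lcm(h, z))) ≤ x * i. Then lcm(c, lcm(t, lcm(h, z))) * b ≤ x * i * b.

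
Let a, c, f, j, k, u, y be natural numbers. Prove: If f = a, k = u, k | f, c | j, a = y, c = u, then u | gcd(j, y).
Because c = u and c | j, u | j. Because k = u and k | f, u | f. Since f = a, u | a. Since a = y, u | y. Because u | j, u | gcd(j, y).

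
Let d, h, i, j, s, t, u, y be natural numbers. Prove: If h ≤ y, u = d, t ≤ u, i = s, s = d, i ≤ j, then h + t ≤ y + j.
u = d and t ≤ u, thus t ≤ d. i = s and s = d, thus i = d. i ≤ j, so d ≤ j. t ≤ d, so t ≤ j. Since h ≤ y, h + t ≤ y + j.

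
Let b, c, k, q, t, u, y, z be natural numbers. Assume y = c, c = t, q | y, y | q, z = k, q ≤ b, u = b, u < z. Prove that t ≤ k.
y = c and c = t, so y = t. Because q | y and y | q, q = y. u = b and u < z, so b < z. q ≤ b, so q < z. Since z = k, q < k. Because q = y, y < k. Since y = t, t < k. Then t ≤ k.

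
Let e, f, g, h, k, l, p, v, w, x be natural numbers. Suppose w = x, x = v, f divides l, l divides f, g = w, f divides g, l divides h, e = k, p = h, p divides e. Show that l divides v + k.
From w = x and x = v, w = v. f divides l and l divides f, thus f = l. From g = w and f divides g, f divides w. Since f = l, l divides w. Because w = v, l divides v. Because p = h and p divides e, h divides e. e = k, so h divides k. Since l divides h, l divides k. Since l divides v, l divides v + k.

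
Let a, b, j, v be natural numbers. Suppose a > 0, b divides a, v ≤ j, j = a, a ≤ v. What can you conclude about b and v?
b ≤ v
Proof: j = a and v ≤ j, thus v ≤ a. a ≤ v, so a = v. b divides a and a > 0, hence b ≤ a. a = v, so b ≤ v.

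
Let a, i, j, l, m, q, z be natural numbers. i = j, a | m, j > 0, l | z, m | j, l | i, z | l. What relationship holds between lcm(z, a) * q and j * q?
lcm(z, a) * q ≤ j * q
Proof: l | z and z | l, hence l = z. i = j and l | i, so l | j. l = z, so z | j. Since a | m and m | j, a | j. z | j, so lcm(z, a) | j. From j > 0, lcm(z, a) ≤ j. Then lcm(z, a) * q ≤ j * q.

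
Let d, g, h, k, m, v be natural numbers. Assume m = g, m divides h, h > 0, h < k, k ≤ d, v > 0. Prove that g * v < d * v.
Because m divides h and h > 0, m ≤ h. m = g, so g ≤ h. Because h < k and k ≤ d, h < d. g ≤ h, so g < d. Since v > 0, by multiplying by a positive, g * v < d * v.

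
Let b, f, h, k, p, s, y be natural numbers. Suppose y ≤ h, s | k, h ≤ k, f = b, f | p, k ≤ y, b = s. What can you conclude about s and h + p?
s | h + p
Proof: k ≤ y and y ≤ h, hence k ≤ h. Because h ≤ k, k = h. s | k, so s | h. f = b and b = s, so f = s. f | p, so s | p. s | h, so s | h + p.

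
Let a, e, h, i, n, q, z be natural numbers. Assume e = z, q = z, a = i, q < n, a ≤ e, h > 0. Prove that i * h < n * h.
e = z and a ≤ e, thus a ≤ z. a = i, so i ≤ z. Since q = z and q < n, z < n. i ≤ z, so i < n. Because h > 0, by multiplying by a positive, i * h < n * h.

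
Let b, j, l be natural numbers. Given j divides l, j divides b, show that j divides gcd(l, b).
j divides l and j divides b. Because common divisors divide the gcd, j divides gcd(l, b).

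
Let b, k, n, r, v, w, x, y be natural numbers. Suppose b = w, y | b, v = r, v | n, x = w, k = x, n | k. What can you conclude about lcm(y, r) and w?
lcm(y, r) | w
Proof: b = w and y | b, therefore y | w. From k = x and n | k, n | x. Since x = w, n | w. v | n, so v | w. Since v = r, r | w. From y | w, lcm(y, r) | w.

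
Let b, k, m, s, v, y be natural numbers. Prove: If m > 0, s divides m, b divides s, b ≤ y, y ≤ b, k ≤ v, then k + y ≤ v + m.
Because b ≤ y and y ≤ b, b = y. b divides s and s divides m, thus b divides m. Since b = y, y divides m. m > 0, so y ≤ m. Since k ≤ v, k + y ≤ v + m.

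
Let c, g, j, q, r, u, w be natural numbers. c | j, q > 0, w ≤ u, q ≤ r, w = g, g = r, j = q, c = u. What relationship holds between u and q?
u = q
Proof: c = u and c | j, thus u | j. j = q, so u | q. Since q > 0, u ≤ q. Because w = g and g = r, w = r. w ≤ u, so r ≤ u. q ≤ r, so q ≤ u. Since u ≤ q, u = q.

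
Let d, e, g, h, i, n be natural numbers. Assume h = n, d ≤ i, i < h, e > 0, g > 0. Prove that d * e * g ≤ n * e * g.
Because d ≤ i and i < h, d < h. Since h = n, d < n. Since e > 0, d * e < n * e. g > 0, so d * e * g < n * e * g. Then d * e * g ≤ n * e * g.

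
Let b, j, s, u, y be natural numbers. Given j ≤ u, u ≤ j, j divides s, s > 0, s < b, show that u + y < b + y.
Since j ≤ u and u ≤ j, j = u. From j divides s, u divides s. Since s > 0, u ≤ s. Since s < b, u < b. Then u + y < b + y.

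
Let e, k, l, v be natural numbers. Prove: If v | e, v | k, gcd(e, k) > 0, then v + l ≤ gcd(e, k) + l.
Because v | e and v | k, v | gcd(e, k). gcd(e, k) > 0, so v ≤ gcd(e, k). Then v + l ≤ gcd(e, k) + l.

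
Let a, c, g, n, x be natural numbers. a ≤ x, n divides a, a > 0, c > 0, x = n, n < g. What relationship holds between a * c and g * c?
a * c < g * c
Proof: n divides a and a > 0, therefore n ≤ a. Since x = n and a ≤ x, a ≤ n. n ≤ a, so n = a. n < g, so a < g. Combined with c > 0, by multiplying by a positive, a * c < g * c.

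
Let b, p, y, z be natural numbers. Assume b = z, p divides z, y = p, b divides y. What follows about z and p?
z = p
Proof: Since y = p and b divides y, b divides p. From b = z, z divides p. Since p divides z, p = z. Then z = p.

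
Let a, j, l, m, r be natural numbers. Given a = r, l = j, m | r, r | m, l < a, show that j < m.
r | m and m | r, thus r = m. Because a = r, a = m. l < a, so l < m. l = j, so j < m.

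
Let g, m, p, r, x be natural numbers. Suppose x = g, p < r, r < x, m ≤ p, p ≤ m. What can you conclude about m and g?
m < g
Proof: From p ≤ m and m ≤ p, p = m. Since p < r, m < r. Since r < x, m < x. x = g, so m < g.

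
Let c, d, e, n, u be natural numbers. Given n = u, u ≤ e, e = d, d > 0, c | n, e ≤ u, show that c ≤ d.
u ≤ e and e ≤ u, hence u = e. Since e = d, u = d. Since n = u and c | n, c | u. Since u = d, c | d. Since d > 0, c ≤ d.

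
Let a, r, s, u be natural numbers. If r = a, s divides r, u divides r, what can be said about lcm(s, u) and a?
lcm(s, u) divides a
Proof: s divides r and u divides r, thus lcm(s, u) divides r. Since r = a, lcm(s, u) divides a.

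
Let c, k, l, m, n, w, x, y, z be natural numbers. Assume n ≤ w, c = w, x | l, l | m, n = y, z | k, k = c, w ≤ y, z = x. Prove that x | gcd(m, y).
x | l and l | m, therefore x | m. n = y and n ≤ w, thus y ≤ w. Since w ≤ y, w = y. k = c and z | k, so z | c. Since c = w, z | w. z = x, so x | w. w = y, so x | y. x | m, so x | gcd(m, y).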